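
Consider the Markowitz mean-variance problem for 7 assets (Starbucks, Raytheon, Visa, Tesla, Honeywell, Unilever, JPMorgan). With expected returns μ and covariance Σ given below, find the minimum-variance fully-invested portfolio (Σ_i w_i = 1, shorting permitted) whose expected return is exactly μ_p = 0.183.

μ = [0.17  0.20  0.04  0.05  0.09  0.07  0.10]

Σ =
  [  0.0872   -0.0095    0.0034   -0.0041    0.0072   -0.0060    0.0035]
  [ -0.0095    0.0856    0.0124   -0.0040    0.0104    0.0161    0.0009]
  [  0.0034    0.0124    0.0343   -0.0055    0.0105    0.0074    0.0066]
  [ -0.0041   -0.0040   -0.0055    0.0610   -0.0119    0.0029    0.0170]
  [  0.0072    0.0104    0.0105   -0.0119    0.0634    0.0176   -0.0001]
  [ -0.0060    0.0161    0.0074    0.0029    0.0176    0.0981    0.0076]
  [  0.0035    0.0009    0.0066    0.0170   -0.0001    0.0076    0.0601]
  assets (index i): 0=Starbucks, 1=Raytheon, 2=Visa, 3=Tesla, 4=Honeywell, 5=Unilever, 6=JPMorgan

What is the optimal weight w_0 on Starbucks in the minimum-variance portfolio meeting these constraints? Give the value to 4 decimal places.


u=Σ⁻¹μ = [2.1637  2.5144  -0.3798  0.9222  0.9533  0.1658  1.2617]
v=Σ⁻¹𝟙 = [11.4789  8.2864  22.1688  19.7873  11.8917  4.5831  7.2550]
a=μᵀu=1.125207  b=𝟙ᵀu=7.601374  c=𝟙ᵀv=85.451113  D=ac−b²=38.369300
λ₁=(c·0.183−b)/D = (85.451113·0.183−7.601374)/38.369300 = 0.209443
λ₂=(a−b·0.183)/D = (1.125207−7.601374·0.183)/38.369300 = -0.006929
w* = 0.209443·u + -0.006929·v:
  w_0 = 0.209443·2.1637 + -0.006929·11.4789 = 0.3736  (Starbucks)
  w_1 = 0.209443·2.5144 + -0.006929·8.2864 = 0.4692  (Raytheon)
  w_2 = 0.209443·-0.3798 + -0.006929·22.1688 = -0.2331  (Visa)
  w_3 = 0.209443·0.9222 + -0.006929·19.7873 = 0.0561  (Tesla)
  w_4 = 0.209443·0.9533 + -0.006929·11.8917 = 0.1173  (Honeywell)
  w_5 = 0.209443·0.1658 + -0.006929·4.5831 = 0.0030  (Unilever)
  w_6 = 0.209443·1.2617 + -0.006929·7.2550 = 0.2140  (JPMorgan)
Σw_i=1.0000  μᵀw=0.1830
σ²=wᵀΣw=λ₁·μ_p+λ₂ = 0.209443·0.183 + -0.006929 = 0.031399 ≈ 0.0314

0.3736


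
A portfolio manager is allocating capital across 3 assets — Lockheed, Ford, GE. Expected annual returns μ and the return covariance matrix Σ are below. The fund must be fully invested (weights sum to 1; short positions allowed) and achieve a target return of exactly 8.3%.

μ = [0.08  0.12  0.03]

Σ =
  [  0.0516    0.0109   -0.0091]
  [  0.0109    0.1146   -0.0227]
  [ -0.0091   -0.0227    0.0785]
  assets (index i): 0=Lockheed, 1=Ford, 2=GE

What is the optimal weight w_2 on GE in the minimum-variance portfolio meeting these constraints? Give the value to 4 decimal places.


0.2174

u=Σ⁻¹μ = [1.4752  1.0781  0.8649]
v=Σ⁻¹𝟙 = [20.3809  10.3730  18.1011]
a=μᵀu=0.273339  b=𝟙ᵀu=3.418259  c=𝟙ᵀv=48.854915  D=ac−b²=1.669468
λ₁=(c·0.083−b)/D = (48.854915·0.083−3.418259)/1.669468 = 0.381378
λ₂=(a−b·0.083)/D = (0.273339−3.418259·0.083)/1.669468 = -0.006215
w* = 0.381378·u + -0.006215·v:
  w_0 = 0.381378·1.4752 + -0.006215·20.3809 = 0.4359  (Lockheed)
  w_1 = 0.381378·1.0781 + -0.006215·10.3730 = 0.3467  (Ford)
  w_2 = 0.381378·0.8649 + -0.006215·18.1011 = 0.2174  (GE)
Σw_i=1.0000  μᵀw=0.0830
σ²=wᵀΣw=λ₁·μ_p+λ₂ = 0.381378·0.083 + -0.006215 = 0.025439 ≈ 0.0254


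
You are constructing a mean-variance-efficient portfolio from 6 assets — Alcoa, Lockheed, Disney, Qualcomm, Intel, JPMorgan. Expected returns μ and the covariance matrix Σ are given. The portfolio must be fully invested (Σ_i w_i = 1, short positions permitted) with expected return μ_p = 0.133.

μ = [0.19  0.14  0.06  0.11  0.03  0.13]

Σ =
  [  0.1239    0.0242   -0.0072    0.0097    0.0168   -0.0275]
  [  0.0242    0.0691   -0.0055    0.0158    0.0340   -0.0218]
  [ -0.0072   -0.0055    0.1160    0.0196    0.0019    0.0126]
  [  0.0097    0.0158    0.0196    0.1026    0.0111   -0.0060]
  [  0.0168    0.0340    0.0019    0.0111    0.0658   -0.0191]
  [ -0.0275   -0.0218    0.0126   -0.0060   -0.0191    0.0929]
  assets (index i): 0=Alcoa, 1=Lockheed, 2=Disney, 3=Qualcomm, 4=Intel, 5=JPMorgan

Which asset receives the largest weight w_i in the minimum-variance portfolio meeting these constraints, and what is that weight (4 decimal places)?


u=Σ⁻¹μ = [1.6370  2.3691  0.3761  0.6850  -0.6448  2.3005]
v=Σ⁻¹𝟙 = [8.2516  10.6389  6.5515  5.8579  11.5134  17.5603]
a=μᵀu=1.020351  b=𝟙ᵀu=6.722946  c=𝟙ᵀv=60.373578  D=ac−b²=16.404262
λ₁=(c·0.133−b)/D = (60.373578·0.133−6.722946)/16.404262 = 0.079659
λ₂=(a−b·0.133)/D = (1.020351−6.722946·0.133)/16.404262 = 0.007693
w* = 0.079659·u + 0.007693·v:
  w_0 = 0.079659·1.6370 + 0.007693·8.2516 = 0.1939  (Alcoa)
  w_1 = 0.079659·2.3691 + 0.007693·10.6389 = 0.2706  (Lockheed)
  w_2 = 0.079659·0.3761 + 0.007693·6.5515 = 0.0804  (Disney)
  w_3 = 0.079659·0.6850 + 0.007693·5.8579 = 0.0996  (Qualcomm)
  w_4 = 0.079659·-0.6448 + 0.007693·11.5134 = 0.0372  (Intel)
  w_5 = 0.079659·2.3005 + 0.007693·17.5603 = 0.3184  (JPMorgan)
Σw_i=1.0000  μᵀw=0.1330
σ²=wᵀΣw=λ₁·μ_p+λ₂ = 0.079659·0.133 + 0.007693 = 0.018288 ≈ 0.0183

JPMorgan (0.3184)


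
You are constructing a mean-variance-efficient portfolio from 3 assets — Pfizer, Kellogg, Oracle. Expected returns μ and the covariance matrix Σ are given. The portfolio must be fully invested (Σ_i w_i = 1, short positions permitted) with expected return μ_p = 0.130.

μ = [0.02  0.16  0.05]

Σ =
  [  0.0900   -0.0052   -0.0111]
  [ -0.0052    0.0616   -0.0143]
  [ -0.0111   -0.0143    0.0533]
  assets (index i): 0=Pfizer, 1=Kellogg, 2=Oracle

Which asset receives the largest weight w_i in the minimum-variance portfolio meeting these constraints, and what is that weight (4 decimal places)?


p=Σ⁻¹μ = [0.6352  3.0921  1.9000]
q=Σ⁻¹𝟙 = [16.0385  24.2274  28.6019]
a=μᵀp=0.602435  b=𝟙ᵀp=5.627243  c=𝟙ᵀq=68.867706  D=ac−b²=9.822478
λ₁=(c·0.130−b)/D = (68.867706·0.130−5.627243)/9.822478 = 0.338566
λ₂=(a−b·0.130)/D = (0.602435−5.627243·0.130)/9.822478 = -0.013144
w* = 0.338566·p + -0.013144·q:
  w_0 = 0.338566·0.6352 + -0.013144·16.0385 = 0.0042  (Pfizer)
  w_1 = 0.338566·3.0921 + -0.013144·24.2274 = 0.7284  (Kellogg)
  w_2 = 0.338566·1.9000 + -0.013144·28.6019 = 0.2673  (Oracle)
Σw_i=1.0000  μᵀw=0.1300
σ²=wᵀΣw=λ₁·μ_p+λ₂ = 0.338566·0.130 + -0.013144 = 0.030870 ≈ 0.0309

Kellogg (0.7284)


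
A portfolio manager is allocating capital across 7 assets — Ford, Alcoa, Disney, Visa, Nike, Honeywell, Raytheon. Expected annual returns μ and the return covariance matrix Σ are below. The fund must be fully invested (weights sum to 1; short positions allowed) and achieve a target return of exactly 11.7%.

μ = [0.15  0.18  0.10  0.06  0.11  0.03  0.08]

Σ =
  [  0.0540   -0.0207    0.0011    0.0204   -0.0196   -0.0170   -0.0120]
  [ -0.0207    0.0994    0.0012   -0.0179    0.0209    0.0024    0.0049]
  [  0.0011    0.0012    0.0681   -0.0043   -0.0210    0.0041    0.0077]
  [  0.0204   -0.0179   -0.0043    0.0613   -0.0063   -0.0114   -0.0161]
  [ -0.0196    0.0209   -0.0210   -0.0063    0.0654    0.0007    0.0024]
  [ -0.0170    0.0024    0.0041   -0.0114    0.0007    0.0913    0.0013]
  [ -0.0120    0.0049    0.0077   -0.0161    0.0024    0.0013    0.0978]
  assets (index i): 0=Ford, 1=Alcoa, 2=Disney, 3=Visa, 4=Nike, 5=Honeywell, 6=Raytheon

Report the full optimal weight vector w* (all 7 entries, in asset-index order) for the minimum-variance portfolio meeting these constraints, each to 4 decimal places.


0.2981  0.1302  0.1371  0.0741  0.1989  0.0823  0.0793

p=Σ⁻¹μ = [5.0336  2.2454  2.1915  0.9844  3.2140  1.1893  1.2180]
q=Σ⁻¹𝟙 = [35.3609  13.3947  21.5852  20.2571  29.7597  18.3096  14.5542]
a=μᵀp=1.924094  b=𝟙ᵀp=16.076313  c=𝟙ᵀq=153.221369  D=ac−b²=36.364445
λ₁=(c·0.117−b)/D = (153.221369·0.117−16.076313)/36.364445 = 0.050890
λ₂=(a−b·0.117)/D = (1.924094−16.076313·0.117)/36.364445 = 0.001187
w* = 0.050890·p + 0.001187·q:
  w_0 = 0.050890·5.0336 + 0.001187·35.3609 = 0.2981  (Ford)
  w_1 = 0.050890·2.2454 + 0.001187·13.3947 = 0.1302  (Alcoa)
  w_2 = 0.050890·2.1915 + 0.001187·21.5852 = 0.1371  (Disney)
  w_3 = 0.050890·0.9844 + 0.001187·20.2571 = 0.0741  (Visa)
  w_4 = 0.050890·3.2140 + 0.001187·29.7597 = 0.1989  (Nike)
  w_5 = 0.050890·1.1893 + 0.001187·18.3096 = 0.0823  (Honeywell)
  w_6 = 0.050890·1.2180 + 0.001187·14.5542 = 0.0793  (Raytheon)
Σw_i=1.0000  μᵀw=0.1170
σ²=wᵀΣw=λ₁·μ_p+λ₂ = 0.050890·0.117 + 0.001187 = 0.007141 ≈ 0.0071


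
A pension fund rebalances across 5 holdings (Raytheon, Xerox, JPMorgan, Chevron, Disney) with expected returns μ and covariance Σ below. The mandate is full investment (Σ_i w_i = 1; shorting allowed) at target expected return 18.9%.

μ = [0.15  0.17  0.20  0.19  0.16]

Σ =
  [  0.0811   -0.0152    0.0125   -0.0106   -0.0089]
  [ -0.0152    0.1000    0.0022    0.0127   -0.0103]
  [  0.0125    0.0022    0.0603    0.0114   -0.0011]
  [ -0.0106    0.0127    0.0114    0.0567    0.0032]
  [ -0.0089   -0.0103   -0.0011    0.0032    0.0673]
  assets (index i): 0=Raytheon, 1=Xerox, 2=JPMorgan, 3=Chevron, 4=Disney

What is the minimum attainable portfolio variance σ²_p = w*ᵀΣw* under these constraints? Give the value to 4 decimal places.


u=Σ⁻¹μ = [2.5594  1.9895  2.2437  2.7676  2.9254]
v=Σ⁻¹𝟙 = [17.0782  12.3722  10.0957  14.9864  18.4633]
a=μᵀu=2.164787  b=𝟙ᵀu=12.485678  c=𝟙ᵀv=72.995746  D=ac−b²=2.128121
λ₁=(c·0.189−b)/D = (72.995746·0.189−12.485678)/2.128121 = 0.615810
λ₂=(a−b·0.189)/D = (2.164787−12.485678·0.189)/2.128121 = -0.091633
w* = 0.615810·u + -0.091633·v:
  w_0 = 0.615810·2.5594 + -0.091633·17.0782 = 0.0112  (Raytheon)
  w_1 = 0.615810·1.9895 + -0.091633·12.3722 = 0.0915  (Xerox)
  w_2 = 0.615810·2.2437 + -0.091633·10.0957 = 0.4566  (JPMorgan)
  w_3 = 0.615810·2.7676 + -0.091633·14.9864 = 0.3311  (Chevron)
  w_4 = 0.615810·2.9254 + -0.091633·18.4633 = 0.1097  (Disney)
Σw_i=1.0000  μᵀw=0.1890
σ²=wᵀΣw=λ₁·μ_p+λ₂ = 0.615810·0.189 + -0.091633 = 0.024755 ≈ 0.0248

0.0248


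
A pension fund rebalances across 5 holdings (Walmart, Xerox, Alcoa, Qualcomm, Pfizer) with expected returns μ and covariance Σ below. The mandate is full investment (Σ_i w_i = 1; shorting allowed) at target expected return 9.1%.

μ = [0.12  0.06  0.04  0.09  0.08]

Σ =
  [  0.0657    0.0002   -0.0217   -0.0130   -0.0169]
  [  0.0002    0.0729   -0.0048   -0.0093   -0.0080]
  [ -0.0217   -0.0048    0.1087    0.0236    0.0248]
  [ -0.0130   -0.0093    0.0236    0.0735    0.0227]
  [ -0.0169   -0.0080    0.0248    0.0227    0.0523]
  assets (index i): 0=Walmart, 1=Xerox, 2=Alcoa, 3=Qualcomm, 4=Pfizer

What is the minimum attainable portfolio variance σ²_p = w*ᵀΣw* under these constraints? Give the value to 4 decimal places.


0.0126

p=Σ⁻¹μ = [2.6349  1.1935  0.2519  1.1615  1.9401]
q=Σ⁻¹𝟙 = [25.4874  17.9567  7.7195  11.2480  21.5605]
a=μᵀp=0.657612  b=𝟙ᵀp=7.181834  c=𝟙ᵀq=83.972194  D=ac−b²=3.642425
λ₁=(c·0.091−b)/D = (83.972194·0.091−7.181834)/3.642425 = 0.126190
λ₂=(a−b·0.091)/D = (0.657612−7.181834·0.091)/3.642425 = 0.001116
w* = 0.126190·p + 0.001116·q:
  w_0 = 0.126190·2.6349 + 0.001116·25.4874 = 0.3609  (Walmart)
  w_1 = 0.126190·1.1935 + 0.001116·17.9567 = 0.1706  (Xerox)
  w_2 = 0.126190·0.2519 + 0.001116·7.7195 = 0.0404  (Alcoa)
  w_3 = 0.126190·1.1615 + 0.001116·11.2480 = 0.1591  (Qualcomm)
  w_4 = 0.126190·1.9401 + 0.001116·21.5605 = 0.2689  (Pfizer)
Σw_i=1.0000  μᵀw=0.0910
σ²=wᵀΣw=λ₁·μ_p+λ₂ = 0.126190·0.091 + 0.001116 = 0.012599 ≈ 0.0126


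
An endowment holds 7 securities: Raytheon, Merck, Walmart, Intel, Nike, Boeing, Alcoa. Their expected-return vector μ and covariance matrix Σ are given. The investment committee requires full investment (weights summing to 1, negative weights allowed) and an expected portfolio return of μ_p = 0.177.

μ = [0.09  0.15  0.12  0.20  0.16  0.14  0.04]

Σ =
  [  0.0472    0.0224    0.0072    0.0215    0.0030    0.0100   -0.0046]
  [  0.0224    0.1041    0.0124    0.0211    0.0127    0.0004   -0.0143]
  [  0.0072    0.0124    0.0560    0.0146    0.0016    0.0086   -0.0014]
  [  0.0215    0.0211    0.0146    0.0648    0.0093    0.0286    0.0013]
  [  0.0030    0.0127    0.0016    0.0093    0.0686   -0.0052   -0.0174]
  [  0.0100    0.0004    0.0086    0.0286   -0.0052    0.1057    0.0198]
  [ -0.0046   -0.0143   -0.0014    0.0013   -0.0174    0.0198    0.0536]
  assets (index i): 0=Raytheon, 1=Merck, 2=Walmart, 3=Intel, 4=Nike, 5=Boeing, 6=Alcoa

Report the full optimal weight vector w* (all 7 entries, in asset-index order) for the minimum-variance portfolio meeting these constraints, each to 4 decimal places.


g=Σ⁻¹μ = [0.4148  0.7499  1.3449  1.8122  2.3277  0.5085  1.5409]
h=Σ⁻¹𝟙 = [17.1776  5.5349  14.0932  0.3370  19.5671  2.4007  27.4327]
a=μᵀg=1.178909  b=𝟙ᵀg=8.698945  c=𝟙ᵀh=86.543210  D=ac−b²=26.354946
λ₁=(c·0.177−b)/D = (86.543210·0.177−8.698945)/26.354946 = 0.251156
λ₂=(a−b·0.177)/D = (1.178909−8.698945·0.177)/26.354946 = -0.013690
w* = 0.251156·g + -0.013690·h:
  w_0 = 0.251156·0.4148 + -0.013690·17.1776 = -0.1310  (Raytheon)
  w_1 = 0.251156·0.7499 + -0.013690·5.5349 = 0.1126  (Merck)
  w_2 = 0.251156·1.3449 + -0.013690·14.0932 = 0.1449  (Walmart)
  w_3 = 0.251156·1.8122 + -0.013690·0.3370 = 0.4505  (Intel)
  w_4 = 0.251156·2.3277 + -0.013690·19.5671 = 0.3167  (Nike)
  w_5 = 0.251156·0.5085 + -0.013690·2.4007 = 0.0949  (Boeing)
  w_6 = 0.251156·1.5409 + -0.013690·27.4327 = 0.0114  (Alcoa)
Σw_i=1.0000  μᵀw=0.1770
σ²=wᵀΣw=λ₁·μ_p+λ₂ = 0.251156·0.177 + -0.013690 = 0.030764 ≈ 0.0308

-0.1310  0.1126  0.1449  0.4505  0.3167  0.0949  0.0114


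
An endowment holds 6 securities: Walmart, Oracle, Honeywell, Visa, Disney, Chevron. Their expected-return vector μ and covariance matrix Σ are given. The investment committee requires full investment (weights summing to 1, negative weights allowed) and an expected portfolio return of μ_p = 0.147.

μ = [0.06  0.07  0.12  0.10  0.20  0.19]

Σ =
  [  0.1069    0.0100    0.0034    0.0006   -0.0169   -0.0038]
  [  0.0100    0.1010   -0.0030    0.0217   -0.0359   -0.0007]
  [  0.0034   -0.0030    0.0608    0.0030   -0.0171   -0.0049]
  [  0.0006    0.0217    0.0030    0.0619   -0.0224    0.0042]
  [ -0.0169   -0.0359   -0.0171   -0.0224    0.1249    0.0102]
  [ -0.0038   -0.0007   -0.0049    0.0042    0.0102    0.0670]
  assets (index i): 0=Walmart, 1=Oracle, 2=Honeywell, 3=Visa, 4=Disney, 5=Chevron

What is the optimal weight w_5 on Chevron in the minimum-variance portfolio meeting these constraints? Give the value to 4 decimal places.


u=Σ⁻¹μ = [0.8436  1.2402  2.8313  1.7881  2.5678  2.6007]
v=Σ⁻¹𝟙 = [10.7036  12.4370  21.7624  16.1607  17.8023  13.5307]
a=μᵀu=1.663686  b=𝟙ᵀu=11.871661  c=𝟙ᵀv=92.396758  D=ac−b²=12.782814
λ₁=(c·0.147−b)/D = (92.396758·0.147−11.871661)/12.782814 = 0.133825
λ₂=(a−b·0.147)/D = (1.663686−11.871661·0.147)/12.782814 = -0.006372
w* = 0.133825·u + -0.006372·v:
  w_0 = 0.133825·0.8436 + -0.006372·10.7036 = 0.0447  (Walmart)
  w_1 = 0.133825·1.2402 + -0.006372·12.4370 = 0.0867  (Oracle)
  w_2 = 0.133825·2.8313 + -0.006372·21.7624 = 0.2402  (Honeywell)
  w_3 = 0.133825·1.7881 + -0.006372·16.1607 = 0.1363  (Visa)
  w_4 = 0.133825·2.5678 + -0.006372·17.8023 = 0.2302  (Disney)
  w_5 = 0.133825·2.6007 + -0.006372·13.5307 = 0.2618  (Chevron)
Σw_i=1.0000  μᵀw=0.1470
σ²=wᵀΣw=λ₁·μ_p+λ₂ = 0.133825·0.147 + -0.006372 = 0.013301 ≈ 0.0133

0.2618


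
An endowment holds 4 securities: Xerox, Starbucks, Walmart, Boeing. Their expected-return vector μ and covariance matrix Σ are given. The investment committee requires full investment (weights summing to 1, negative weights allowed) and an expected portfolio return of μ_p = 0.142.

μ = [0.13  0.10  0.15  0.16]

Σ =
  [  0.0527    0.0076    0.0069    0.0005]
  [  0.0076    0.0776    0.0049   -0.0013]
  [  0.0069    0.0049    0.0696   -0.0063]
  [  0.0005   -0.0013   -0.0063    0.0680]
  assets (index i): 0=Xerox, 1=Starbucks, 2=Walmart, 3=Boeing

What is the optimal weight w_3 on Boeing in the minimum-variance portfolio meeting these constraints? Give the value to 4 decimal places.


0.3370

x=Σ⁻¹μ = [2.0214  0.9999  2.1155  2.5532]
y=Σ⁻¹𝟙 = [15.4970  10.7837  13.5252  16.0512]
a=μᵀx=1.088602  b=𝟙ᵀx=7.689950  c=𝟙ᵀy=55.857096  D=ac−b²=1.670846
λ₁=(c·0.142−b)/D = (55.857096·0.142−7.689950)/1.670846 = 0.144692
λ₂=(a−b·0.142)/D = (1.088602−7.689950·0.142)/1.670846 = -0.002017
w* = 0.144692·x + -0.002017·y:
  w_0 = 0.144692·2.0214 + -0.002017·15.4970 = 0.2612  (Xerox)
  w_1 = 0.144692·0.9999 + -0.002017·10.7837 = 0.1229  (Starbucks)
  w_2 = 0.144692·2.1155 + -0.002017·13.5252 = 0.2788  (Walmart)
  w_3 = 0.144692·2.5532 + -0.002017·16.0512 = 0.3370  (Boeing)
Σw_i=1.0000  μᵀw=0.1420
σ²=wᵀΣw=λ₁·μ_p+λ₂ = 0.144692·0.142 + -0.002017 = 0.018529 ≈ 0.0185


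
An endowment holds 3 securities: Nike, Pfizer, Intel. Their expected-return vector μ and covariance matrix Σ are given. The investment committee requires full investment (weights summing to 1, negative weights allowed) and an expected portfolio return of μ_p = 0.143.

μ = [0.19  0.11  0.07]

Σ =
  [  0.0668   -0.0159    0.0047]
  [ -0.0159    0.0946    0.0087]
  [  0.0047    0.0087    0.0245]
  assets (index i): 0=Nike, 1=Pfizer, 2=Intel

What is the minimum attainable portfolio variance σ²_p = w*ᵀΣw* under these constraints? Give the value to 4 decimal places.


u=Σ⁻¹μ = [3.0854  1.5228  1.7245]
v=Σ⁻¹𝟙 = [14.9056  9.9089  34.4382]
a=μᵀu=0.874454  b=𝟙ᵀu=6.332718  c=𝟙ᵀv=59.252728  D=ac−b²=11.710457
λ₁=(c·0.143−b)/D = (59.252728·0.143−6.332718)/11.710457 = 0.182779
λ₂=(a−b·0.143)/D = (0.874454−6.332718·0.143)/11.710457 = -0.002658
w* = 0.182779·u + -0.002658·v:
  w_0 = 0.182779·3.0854 + -0.002658·14.9056 = 0.5243  (Nike)
  w_1 = 0.182779·1.5228 + -0.002658·9.9089 = 0.2520  (Pfizer)
  w_2 = 0.182779·1.7245 + -0.002658·34.4382 = 0.2237  (Intel)
Σw_i=1.0000  μᵀw=0.1430
σ²=wᵀΣw=λ₁·μ_p+λ₂ = 0.182779·0.143 + -0.002658 = 0.023479 ≈ 0.0235

0.0235


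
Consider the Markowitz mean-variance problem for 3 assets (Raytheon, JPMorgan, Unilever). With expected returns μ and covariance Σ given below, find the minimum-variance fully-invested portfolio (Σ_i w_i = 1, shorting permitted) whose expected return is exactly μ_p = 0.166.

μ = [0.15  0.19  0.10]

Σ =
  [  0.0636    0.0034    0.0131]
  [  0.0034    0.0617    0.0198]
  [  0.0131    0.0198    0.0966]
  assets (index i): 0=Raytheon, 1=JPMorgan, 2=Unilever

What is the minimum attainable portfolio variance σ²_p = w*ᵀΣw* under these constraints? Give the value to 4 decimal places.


0.0312

p=Σ⁻¹μ = [2.1732  2.9137  0.1433]
q=Σ⁻¹𝟙 = [13.8241  13.6212  5.6854]
a=μᵀp=0.893910  b=𝟙ᵀp=5.230172  c=𝟙ᵀq=33.130609  D=ac−b²=2.261073
λ₁=(c·0.166−b)/D = (33.130609·0.166−5.230172)/2.261073 = 0.119195
λ₂=(a−b·0.166)/D = (0.893910−5.230172·0.166)/2.261073 = 0.011367
w* = 0.119195·p + 0.011367·q:
  w_0 = 0.119195·2.1732 + 0.011367·13.8241 = 0.4162  (Raytheon)
  w_1 = 0.119195·2.9137 + 0.011367·13.6212 = 0.5021  (JPMorgan)
  w_2 = 0.119195·0.1433 + 0.011367·5.6854 = 0.0817  (Unilever)
Σw_i=1.0000  μᵀw=0.1660
σ²=wᵀΣw=λ₁·μ_p+λ₂ = 0.119195·0.166 + 0.011367 = 0.031153 ≈ 0.0312


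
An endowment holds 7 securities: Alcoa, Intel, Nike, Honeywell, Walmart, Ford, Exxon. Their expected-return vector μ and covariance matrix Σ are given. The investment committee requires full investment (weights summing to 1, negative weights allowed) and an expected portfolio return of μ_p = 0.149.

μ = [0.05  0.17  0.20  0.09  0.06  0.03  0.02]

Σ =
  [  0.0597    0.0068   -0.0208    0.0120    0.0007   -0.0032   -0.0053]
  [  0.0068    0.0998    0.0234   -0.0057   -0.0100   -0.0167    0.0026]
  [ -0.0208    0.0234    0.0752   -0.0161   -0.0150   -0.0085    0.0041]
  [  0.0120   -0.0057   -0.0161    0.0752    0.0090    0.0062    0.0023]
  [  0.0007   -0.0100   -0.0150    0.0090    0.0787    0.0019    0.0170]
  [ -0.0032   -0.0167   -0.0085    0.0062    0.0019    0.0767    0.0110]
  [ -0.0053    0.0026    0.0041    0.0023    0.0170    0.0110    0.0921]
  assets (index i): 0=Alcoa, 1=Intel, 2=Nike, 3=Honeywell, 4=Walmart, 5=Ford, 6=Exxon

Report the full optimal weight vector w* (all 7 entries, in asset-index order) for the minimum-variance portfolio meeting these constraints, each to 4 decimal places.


0.1093  0.1620  0.4554  0.1889  0.1432  0.0491  -0.1079

p=Σ⁻¹μ = [1.6174  1.1803  3.4794  1.5303  1.4265  0.9848  -0.2971]
q=Σ⁻¹𝟙 = [23.2215  7.4421  24.5044  12.0874  15.0737  16.1488  5.8802]
a=μᵀp=1.224304  b=𝟙ᵀp=9.921473  c=𝟙ᵀq=104.358177  D=ac−b²=29.330451
λ₁=(c·0.149−b)/D = (104.358177·0.149−9.921473)/29.330451 = 0.191879
λ₂=(a−b·0.149)/D = (1.224304−9.921473·0.149)/29.330451 = -0.008660
w* = 0.191879·p + -0.008660·q:
  w_0 = 0.191879·1.6174 + -0.008660·23.2215 = 0.1093  (Alcoa)
  w_1 = 0.191879·1.1803 + -0.008660·7.4421 = 0.1620  (Intel)
  w_2 = 0.191879·3.4794 + -0.008660·24.5044 = 0.4554  (Nike)
  w_3 = 0.191879·1.5303 + -0.008660·12.0874 = 0.1889  (Honeywell)
  w_4 = 0.191879·1.4265 + -0.008660·15.0737 = 0.1432  (Walmart)
  w_5 = 0.191879·0.9848 + -0.008660·16.1488 = 0.0491  (Ford)
  w_6 = 0.191879·-0.2971 + -0.008660·5.8802 = -0.1079  (Exxon)
Σw_i=1.0000  μᵀw=0.1490
σ²=wᵀΣw=λ₁·μ_p+λ₂ = 0.191879·0.149 + -0.008660 = 0.019930 ≈ 0.0199


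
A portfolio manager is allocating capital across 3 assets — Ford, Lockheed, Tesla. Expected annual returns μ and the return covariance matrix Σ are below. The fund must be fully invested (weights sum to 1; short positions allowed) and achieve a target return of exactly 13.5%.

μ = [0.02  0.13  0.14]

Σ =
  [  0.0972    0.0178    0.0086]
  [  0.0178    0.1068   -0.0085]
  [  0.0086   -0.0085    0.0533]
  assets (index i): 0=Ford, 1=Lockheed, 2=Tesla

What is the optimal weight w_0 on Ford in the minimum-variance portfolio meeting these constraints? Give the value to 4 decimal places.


0.0138

u=Σ⁻¹μ = [-0.3280  1.5043  2.9195]
v=Σ⁻¹𝟙 = [6.8002  9.7597  19.2209]
a=μᵀu=0.597716  b=𝟙ᵀu=4.095694  c=𝟙ᵀv=35.780803  D=ac−b²=4.612063
λ₁=(c·0.135−b)/D = (35.780803·0.135−4.095694)/4.612063 = 0.159303
λ₂=(a−b·0.135)/D = (0.597716−4.095694·0.135)/4.612063 = 0.009713
w* = 0.159303·u + 0.009713·v:
  w_0 = 0.159303·-0.3280 + 0.009713·6.8002 = 0.0138  (Ford)
  w_1 = 0.159303·1.5043 + 0.009713·9.7597 = 0.3344  (Lockheed)
  w_2 = 0.159303·2.9195 + 0.009713·19.2209 = 0.6518  (Tesla)
Σw_i=1.0000  μᵀw=0.1350
σ²=wᵀΣw=λ₁·μ_p+λ₂ = 0.159303·0.135 + 0.009713 = 0.031219 ≈ 0.0312


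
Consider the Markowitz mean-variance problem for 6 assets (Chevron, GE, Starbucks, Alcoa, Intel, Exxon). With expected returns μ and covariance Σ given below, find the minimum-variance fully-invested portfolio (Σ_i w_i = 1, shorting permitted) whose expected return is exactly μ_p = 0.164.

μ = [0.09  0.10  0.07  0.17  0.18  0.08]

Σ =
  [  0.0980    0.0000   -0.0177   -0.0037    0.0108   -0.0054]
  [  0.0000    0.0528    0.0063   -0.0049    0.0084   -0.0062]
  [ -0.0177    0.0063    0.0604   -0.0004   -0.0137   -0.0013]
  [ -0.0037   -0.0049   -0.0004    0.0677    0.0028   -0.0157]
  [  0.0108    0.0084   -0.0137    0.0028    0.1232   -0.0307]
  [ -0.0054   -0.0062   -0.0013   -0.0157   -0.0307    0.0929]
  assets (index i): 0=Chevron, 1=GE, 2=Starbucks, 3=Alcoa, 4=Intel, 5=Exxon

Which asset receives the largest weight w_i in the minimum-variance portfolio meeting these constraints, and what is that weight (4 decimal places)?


Alcoa (0.5392)

g=Σ⁻¹μ = [1.2839  1.9306  1.8371  3.1766  1.9119  2.2590]
h=Σ⁻¹𝟙 = [14.8155  18.6828  22.4459  21.4142  12.7950  21.0336]
a=μᵀg=1.502091  b=𝟙ᵀg=12.399096  c=𝟙ᵀh=111.187080  D=ac−b²=13.275524
λ₁=(c·0.164−b)/D = (111.187080·0.164−12.399096)/13.275524 = 0.439575
λ₂=(a−b·0.164)/D = (1.502091−12.399096·0.164)/13.275524 = -0.040026
w* = 0.439575·g + -0.040026·h:
  w_0 = 0.439575·1.2839 + -0.040026·14.8155 = -0.0286  (Chevron)
  w_1 = 0.439575·1.9306 + -0.040026·18.6828 = 0.1009  (GE)
  w_2 = 0.439575·1.8371 + -0.040026·22.4459 = -0.0909  (Starbucks)
  w_3 = 0.439575·3.1766 + -0.040026·21.4142 = 0.5392  (Alcoa)
  w_4 = 0.439575·1.9119 + -0.040026·12.7950 = 0.3283  (Intel)
  w_5 = 0.439575·2.2590 + -0.040026·21.0336 = 0.1511  (Exxon)
Σw_i=1.0000  μᵀw=0.1640
σ²=wᵀΣw=λ₁·μ_p+λ₂ = 0.439575·0.164 + -0.040026 = 0.032065 ≈ 0.0321


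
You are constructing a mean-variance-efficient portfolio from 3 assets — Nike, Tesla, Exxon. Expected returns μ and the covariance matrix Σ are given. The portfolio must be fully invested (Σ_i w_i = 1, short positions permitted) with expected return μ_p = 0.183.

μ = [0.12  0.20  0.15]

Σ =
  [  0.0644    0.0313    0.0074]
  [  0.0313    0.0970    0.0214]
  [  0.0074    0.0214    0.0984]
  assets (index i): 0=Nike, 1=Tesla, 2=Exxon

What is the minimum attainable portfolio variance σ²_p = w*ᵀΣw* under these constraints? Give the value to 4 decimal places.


u=Σ⁻¹μ = [1.0112  1.4874  1.1249]
v=Σ⁻¹𝟙 = [12.3984  4.4875  8.2543]
a=μᵀu=0.587552  b=𝟙ᵀu=3.623452  c=𝟙ᵀv=25.140202  D=ac−b²=1.641776
λ₁=(c·0.183−b)/D = (25.140202·0.183−3.623452)/1.641776 = 0.595212
λ₂=(a−b·0.183)/D = (0.587552−3.623452·0.183)/1.641776 = -0.046011
w* = 0.595212·u + -0.046011·v:
  w_0 = 0.595212·1.0112 + -0.046011·12.3984 = 0.0314  (Nike)
  w_1 = 0.595212·1.4874 + -0.046011·4.4875 = 0.6788  (Tesla)
  w_2 = 0.595212·1.1249 + -0.046011·8.2543 = 0.2897  (Exxon)
Σw_i=1.0000  μᵀw=0.1830
σ²=wᵀΣw=λ₁·μ_p+λ₂ = 0.595212·0.183 + -0.046011 = 0.062913 ≈ 0.0629

0.0629


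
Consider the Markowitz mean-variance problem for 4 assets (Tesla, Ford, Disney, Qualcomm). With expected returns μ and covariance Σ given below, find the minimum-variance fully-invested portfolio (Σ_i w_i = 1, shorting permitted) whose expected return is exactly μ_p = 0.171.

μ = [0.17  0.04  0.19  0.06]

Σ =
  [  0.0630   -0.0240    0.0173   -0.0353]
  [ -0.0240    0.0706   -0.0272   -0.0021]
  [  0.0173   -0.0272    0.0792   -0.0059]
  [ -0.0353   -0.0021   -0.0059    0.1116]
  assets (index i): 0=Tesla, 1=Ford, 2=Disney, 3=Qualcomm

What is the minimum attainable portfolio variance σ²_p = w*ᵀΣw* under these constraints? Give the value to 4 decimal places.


x=Σ⁻¹μ = [4.3399  3.1398  2.6866  2.1115]
y=Σ⁻¹𝟙 = [36.2416  34.0976  18.0606  22.0205]
a=μᵀx=1.500511  b=𝟙ᵀx=12.277701  c=𝟙ᵀy=110.420166  D=ac−b²=14.944682
λ₁=(c·0.171−b)/D = (110.420166·0.171−12.277701)/14.944682 = 0.441906
λ₂=(a−b·0.171)/D = (1.500511−12.277701·0.171)/14.944682 = -0.040080
w* = 0.441906·x + -0.040080·y:
  w_0 = 0.441906·4.3399 + -0.040080·36.2416 = 0.4653  (Tesla)
  w_1 = 0.441906·3.1398 + -0.040080·34.0976 = 0.0209  (Ford)
  w_2 = 0.441906·2.6866 + -0.040080·18.0606 = 0.4634  (Disney)
  w_3 = 0.441906·2.1115 + -0.040080·22.0205 = 0.0505  (Qualcomm)
Σw_i=1.0000  μᵀw=0.1710
σ²=wᵀΣw=λ₁·μ_p+λ₂ = 0.441906·0.171 + -0.040080 = 0.035486 ≈ 0.0355

0.0355


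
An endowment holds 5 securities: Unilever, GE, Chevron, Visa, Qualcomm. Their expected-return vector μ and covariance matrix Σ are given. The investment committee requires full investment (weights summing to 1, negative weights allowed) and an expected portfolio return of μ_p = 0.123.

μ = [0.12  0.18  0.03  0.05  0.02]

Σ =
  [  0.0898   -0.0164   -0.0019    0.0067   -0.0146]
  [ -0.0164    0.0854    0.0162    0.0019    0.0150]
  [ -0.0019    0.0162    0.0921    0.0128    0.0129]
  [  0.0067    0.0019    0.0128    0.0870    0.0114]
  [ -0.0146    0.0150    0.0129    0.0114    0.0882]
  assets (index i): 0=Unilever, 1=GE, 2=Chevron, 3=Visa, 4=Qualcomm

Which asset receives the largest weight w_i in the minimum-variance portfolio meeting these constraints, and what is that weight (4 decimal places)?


GE (0.4040)

x=Σ⁻¹μ = [1.7629  2.4505  -0.1338  0.3959  0.0702]
y=Σ⁻¹𝟙 = [14.3458  11.2982  6.7004  7.8736  9.7934]
a=μᵀx=0.669823  b=𝟙ᵀx=4.545725  c=𝟙ᵀy=50.011435  D=ac−b²=12.835190
λ₁=(c·0.123−b)/D = (50.011435·0.123−4.545725)/12.835190 = 0.125100
λ₂=(a−b·0.123)/D = (0.669823−4.545725·0.123)/12.835190 = 0.008625
w* = 0.125100·x + 0.008625·y:
  w_0 = 0.125100·1.7629 + 0.008625·14.3458 = 0.3443  (Unilever)
  w_1 = 0.125100·2.4505 + 0.008625·11.2982 = 0.4040  (GE)
  w_2 = 0.125100·-0.1338 + 0.008625·6.7004 = 0.0411  (Chevron)
  w_3 = 0.125100·0.3959 + 0.008625·7.8736 = 0.1174  (Visa)
  w_4 = 0.125100·0.0702 + 0.008625·9.7934 = 0.0932  (Qualcomm)
Σw_i=1.0000  μᵀw=0.1230
σ²=wᵀΣw=λ₁·μ_p+λ₂ = 0.125100·0.123 + 0.008625 = 0.024012 ≈ 0.0240


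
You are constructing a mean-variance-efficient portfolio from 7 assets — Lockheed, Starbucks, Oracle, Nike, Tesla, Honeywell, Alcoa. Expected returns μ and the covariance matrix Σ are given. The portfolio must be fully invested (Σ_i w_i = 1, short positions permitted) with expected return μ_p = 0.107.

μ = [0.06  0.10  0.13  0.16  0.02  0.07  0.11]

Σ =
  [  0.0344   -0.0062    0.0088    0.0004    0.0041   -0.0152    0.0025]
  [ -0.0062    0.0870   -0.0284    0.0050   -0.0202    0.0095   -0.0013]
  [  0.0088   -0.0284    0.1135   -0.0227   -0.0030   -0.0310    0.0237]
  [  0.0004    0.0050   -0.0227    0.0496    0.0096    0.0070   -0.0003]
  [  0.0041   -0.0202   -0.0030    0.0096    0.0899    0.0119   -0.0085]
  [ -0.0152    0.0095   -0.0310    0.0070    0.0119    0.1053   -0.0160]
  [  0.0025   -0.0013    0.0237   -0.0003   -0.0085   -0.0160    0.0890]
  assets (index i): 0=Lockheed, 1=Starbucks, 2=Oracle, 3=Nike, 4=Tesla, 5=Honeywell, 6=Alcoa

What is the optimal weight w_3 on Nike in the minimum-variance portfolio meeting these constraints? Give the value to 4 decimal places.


x=Σ⁻¹μ = [1.9195  1.7329  2.4165  3.9397  0.0836  1.3514  0.8281]
y=Σ⁻¹𝟙 = [32.9900  19.4302  18.2835  21.8833  10.9800  16.6891  9.8470]
a=μᵀx=1.420304  b=𝟙ᵀx=12.271617  c=𝟙ᵀy=130.103132  D=ac−b²=34.193456
λ₁=(c·0.107−b)/D = (130.103132·0.107−12.271617)/34.193456 = 0.048238
λ₂=(a−b·0.107)/D = (1.420304−12.271617·0.107)/34.193456 = 0.003136
w* = 0.048238·x + 0.003136·y:
  w_0 = 0.048238·1.9195 + 0.003136·32.9900 = 0.1961  (Lockheed)
  w_1 = 0.048238·1.7329 + 0.003136·19.4302 = 0.1445  (Starbucks)
  w_2 = 0.048238·2.4165 + 0.003136·18.2835 = 0.1739  (Oracle)
  w_3 = 0.048238·3.9397 + 0.003136·21.8833 = 0.2587  (Nike)
  w_4 = 0.048238·0.0836 + 0.003136·10.9800 = 0.0385  (Tesla)
  w_5 = 0.048238·1.3514 + 0.003136·16.6891 = 0.1175  (Honeywell)
  w_6 = 0.048238·0.8281 + 0.003136·9.8470 = 0.0708  (Alcoa)
Σw_i=1.0000  μᵀw=0.1070
σ²=wᵀΣw=λ₁·μ_p+λ₂ = 0.048238·0.107 + 0.003136 = 0.008298 ≈ 0.0083

0.2587


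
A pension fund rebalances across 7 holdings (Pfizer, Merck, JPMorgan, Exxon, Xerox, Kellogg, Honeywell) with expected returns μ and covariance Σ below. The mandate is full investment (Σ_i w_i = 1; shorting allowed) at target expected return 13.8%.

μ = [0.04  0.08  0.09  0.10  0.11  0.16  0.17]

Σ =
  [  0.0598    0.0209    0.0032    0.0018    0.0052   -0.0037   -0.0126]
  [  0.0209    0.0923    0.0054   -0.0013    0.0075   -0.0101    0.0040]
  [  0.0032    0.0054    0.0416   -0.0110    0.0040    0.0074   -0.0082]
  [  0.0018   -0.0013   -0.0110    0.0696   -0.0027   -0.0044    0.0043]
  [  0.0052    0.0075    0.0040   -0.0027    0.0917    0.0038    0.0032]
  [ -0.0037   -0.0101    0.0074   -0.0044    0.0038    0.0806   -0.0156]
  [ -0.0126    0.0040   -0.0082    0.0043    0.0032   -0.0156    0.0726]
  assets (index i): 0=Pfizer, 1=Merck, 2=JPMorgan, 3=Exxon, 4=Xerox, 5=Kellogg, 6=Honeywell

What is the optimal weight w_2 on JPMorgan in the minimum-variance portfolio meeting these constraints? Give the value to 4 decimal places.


x=Σ⁻¹μ = [1.0290  0.5821  2.5876  1.8260  0.8180  2.5449  3.1830]
y=Σ⁻¹𝟙 = [17.6386  5.7344  27.4630  18.3316  7.3460  16.2697  21.7077]
a=μᵀx=1.541490  b=𝟙ᵀx=12.570642  c=𝟙ᵀy=114.490946  D=ac−b²=18.465545
λ₁=(c·0.138−b)/D = (114.490946·0.138−12.570642)/18.465545 = 0.174872
λ₂=(a−b·0.138)/D = (1.541490−12.570642·0.138)/18.465545 = -0.010466
w* = 0.174872·x + -0.010466·y:
  w_0 = 0.174872·1.0290 + -0.010466·17.6386 = -0.0047  (Pfizer)
  w_1 = 0.174872·0.5821 + -0.010466·5.7344 = 0.0418  (Merck)
  w_2 = 0.174872·2.5876 + -0.010466·27.4630 = 0.1651  (JPMorgan)
  w_3 = 0.174872·1.8260 + -0.010466·18.3316 = 0.1275  (Exxon)
  w_4 = 0.174872·0.8180 + -0.010466·7.3460 = 0.0662  (Xerox)
  w_5 = 0.174872·2.5449 + -0.010466·16.2697 = 0.2748  (Kellogg)
  w_6 = 0.174872·3.1830 + -0.010466·21.7077 = 0.3294  (Honeywell)
Σw_i=1.0000  μᵀw=0.1380
σ²=wᵀΣw=λ₁·μ_p+λ₂ = 0.174872·0.138 + -0.010466 = 0.013666 ≈ 0.0137

0.1651


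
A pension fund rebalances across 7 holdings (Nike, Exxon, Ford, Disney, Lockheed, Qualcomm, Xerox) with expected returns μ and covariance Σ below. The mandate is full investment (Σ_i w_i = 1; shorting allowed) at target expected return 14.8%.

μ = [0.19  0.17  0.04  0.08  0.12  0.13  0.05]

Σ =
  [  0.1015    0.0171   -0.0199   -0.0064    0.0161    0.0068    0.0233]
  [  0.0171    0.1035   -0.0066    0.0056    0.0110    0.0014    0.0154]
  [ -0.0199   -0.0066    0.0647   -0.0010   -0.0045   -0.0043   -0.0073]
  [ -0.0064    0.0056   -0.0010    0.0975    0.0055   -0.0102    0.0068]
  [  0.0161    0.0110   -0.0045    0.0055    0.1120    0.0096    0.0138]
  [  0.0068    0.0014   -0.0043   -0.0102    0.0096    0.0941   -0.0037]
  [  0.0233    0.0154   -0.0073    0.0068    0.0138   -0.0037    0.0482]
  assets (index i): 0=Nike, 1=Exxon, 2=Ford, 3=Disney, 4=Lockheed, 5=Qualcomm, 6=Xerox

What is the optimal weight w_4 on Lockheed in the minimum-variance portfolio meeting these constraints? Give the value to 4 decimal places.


x=Σ⁻¹μ = [1.8761  1.3312  1.4442  1.0072  0.6012  1.3286  -0.2884]
y=Σ⁻¹𝟙 = [8.5469  6.0251  21.8096  10.5993  4.4213  12.2501  16.1726]
a=μᵀx=0.951561  b=𝟙ᵀx=7.300196  c=𝟙ᵀy=79.824774  D=ac−b²=22.665307
λ₁=(c·0.148−b)/D = (79.824774·0.148−7.300196)/22.665307 = 0.199153
λ₂=(a−b·0.148)/D = (0.951561−7.300196·0.148)/22.665307 = -0.005686
w* = 0.199153·x + -0.005686·y:
  w_0 = 0.199153·1.8761 + -0.005686·8.5469 = 0.3250  (Nike)
  w_1 = 0.199153·1.3312 + -0.005686·6.0251 = 0.2309  (Exxon)
  w_2 = 0.199153·1.4442 + -0.005686·21.8096 = 0.1636  (Ford)
  w_3 = 0.199153·1.0072 + -0.005686·10.5993 = 0.1403  (Disney)
  w_4 = 0.199153·0.6012 + -0.005686·4.4213 = 0.0946  (Lockheed)
  w_5 = 0.199153·1.3286 + -0.005686·12.2501 = 0.1949  (Qualcomm)
  w_6 = 0.199153·-0.2884 + -0.005686·16.1726 = -0.1494  (Xerox)
Σw_i=1.0000  μᵀw=0.1480
σ²=wᵀΣw=λ₁·μ_p+λ₂ = 0.199153·0.148 + -0.005686 = 0.023789 ≈ 0.0238

0.0946


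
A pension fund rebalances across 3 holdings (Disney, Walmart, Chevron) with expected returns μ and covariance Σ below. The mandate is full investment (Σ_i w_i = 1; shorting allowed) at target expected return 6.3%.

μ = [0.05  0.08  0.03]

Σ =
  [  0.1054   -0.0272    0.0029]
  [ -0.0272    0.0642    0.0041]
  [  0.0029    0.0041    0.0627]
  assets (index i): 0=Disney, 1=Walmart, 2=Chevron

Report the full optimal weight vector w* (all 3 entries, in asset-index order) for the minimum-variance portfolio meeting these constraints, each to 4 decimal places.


u=Σ⁻¹μ = [0.8772  1.5965  0.3335]
v=Σ⁻¹𝟙 = [14.4780  20.8215  13.9178]
a=μᵀu=0.181581  b=𝟙ᵀu=2.807153  c=𝟙ᵀv=49.217288  D=ac−b²=1.056827
λ₁=(c·0.063−b)/D = (49.217288·0.063−2.807153)/1.056827 = 0.277753
λ₂=(a−b·0.063)/D = (0.181581−2.807153·0.063)/1.056827 = 0.004476
w* = 0.277753·u + 0.004476·v:
  w_0 = 0.277753·0.8772 + 0.004476·14.4780 = 0.3084  (Disney)
  w_1 = 0.277753·1.5965 + 0.004476·20.8215 = 0.5366  (Walmart)
  w_2 = 0.277753·0.3335 + 0.004476·13.9178 = 0.1549  (Chevron)
Σw_i=1.0000  μᵀw=0.0630
σ²=wᵀΣw=λ₁·μ_p+λ₂ = 0.277753·0.063 + 0.004476 = 0.021975 ≈ 0.0220

0.3084  0.5366  0.1549


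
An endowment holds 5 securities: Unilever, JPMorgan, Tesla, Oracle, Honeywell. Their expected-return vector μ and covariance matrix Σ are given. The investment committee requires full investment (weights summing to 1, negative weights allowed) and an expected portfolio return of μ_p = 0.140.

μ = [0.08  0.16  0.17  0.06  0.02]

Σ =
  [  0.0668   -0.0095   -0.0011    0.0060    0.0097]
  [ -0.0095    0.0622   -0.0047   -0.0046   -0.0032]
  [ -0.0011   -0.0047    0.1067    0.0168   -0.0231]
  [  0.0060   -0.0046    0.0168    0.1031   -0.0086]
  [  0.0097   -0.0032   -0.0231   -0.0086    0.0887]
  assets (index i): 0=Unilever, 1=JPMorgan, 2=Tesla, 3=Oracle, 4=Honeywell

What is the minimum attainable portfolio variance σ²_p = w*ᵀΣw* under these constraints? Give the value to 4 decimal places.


x=Σ⁻¹μ = [1.5217  3.0065  1.8280  0.3865  0.6811]
y=Σ⁻¹𝟙 = [15.2231  20.7229  12.1463  8.9590  14.3887]
a=μᵀx=0.950339  b=𝟙ᵀx=7.423692  c=𝟙ᵀy=71.439947  D=ac−b²=12.780954
λ₁=(c·0.140−b)/D = (71.439947·0.140−7.423692)/12.780954 = 0.201699
λ₂=(a−b·0.140)/D = (0.950339−7.423692·0.140)/12.780954 = -0.006962
w* = 0.201699·x + -0.006962·y:
  w_0 = 0.201699·1.5217 + -0.006962·15.2231 = 0.2009  (Unilever)
  w_1 = 0.201699·3.0065 + -0.006962·20.7229 = 0.4621  (JPMorgan)
  w_2 = 0.201699·1.8280 + -0.006962·12.1463 = 0.2841  (Tesla)
  w_3 = 0.201699·0.3865 + -0.006962·8.9590 = 0.0156  (Oracle)
  w_4 = 0.201699·0.6811 + -0.006962·14.3887 = 0.0372  (Honeywell)
Σw_i=1.0000  μᵀw=0.1400
σ²=wᵀΣw=λ₁·μ_p+λ₂ = 0.201699·0.140 + -0.006962 = 0.021276 ≈ 0.0213

0.0213


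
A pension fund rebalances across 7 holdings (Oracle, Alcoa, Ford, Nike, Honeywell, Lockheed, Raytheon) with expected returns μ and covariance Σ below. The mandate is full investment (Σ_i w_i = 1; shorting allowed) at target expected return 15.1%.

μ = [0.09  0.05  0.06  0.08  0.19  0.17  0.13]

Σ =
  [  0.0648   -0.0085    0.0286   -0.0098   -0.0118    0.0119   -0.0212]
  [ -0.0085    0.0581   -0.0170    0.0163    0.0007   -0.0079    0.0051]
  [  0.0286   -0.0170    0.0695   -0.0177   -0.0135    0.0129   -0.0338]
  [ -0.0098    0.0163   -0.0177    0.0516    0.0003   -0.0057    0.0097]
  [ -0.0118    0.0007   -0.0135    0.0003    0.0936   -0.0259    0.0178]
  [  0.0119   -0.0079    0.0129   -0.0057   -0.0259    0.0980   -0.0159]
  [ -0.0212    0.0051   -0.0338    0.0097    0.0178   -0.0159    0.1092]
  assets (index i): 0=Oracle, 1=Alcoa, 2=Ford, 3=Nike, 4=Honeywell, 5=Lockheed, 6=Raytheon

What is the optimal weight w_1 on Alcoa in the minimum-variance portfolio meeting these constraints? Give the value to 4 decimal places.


g=Σ⁻¹μ = [1.6317  1.2513  1.9763  2.0729  2.8706  2.5452  1.7790]
h=Σ⁻¹𝟙 = [15.3493  21.4489  28.2264  23.5449  17.3703  15.0961  17.1476]
a=μᵀg=1.703190  b=𝟙ᵀg=14.126941  c=𝟙ᵀh=138.183562  D=ac−b²=35.782350
λ₁=(c·0.151−b)/D = (138.183562·0.151−14.126941)/35.782350 = 0.188327
λ₂=(a−b·0.151)/D = (1.703190−14.126941·0.151)/35.782350 = -0.012016
w* = 0.188327·g + -0.012016·h:
  w_0 = 0.188327·1.6317 + -0.012016·15.3493 = 0.1228  (Oracle)
  w_1 = 0.188327·1.2513 + -0.012016·21.4489 = -0.0221  (Alcoa)
  w_2 = 0.188327·1.9763 + -0.012016·28.2264 = 0.0330  (Ford)
  w_3 = 0.188327·2.0729 + -0.012016·23.5449 = 0.1075  (Nike)
  w_4 = 0.188327·2.8706 + -0.012016·17.3703 = 0.3319  (Honeywell)
  w_5 = 0.188327·2.5452 + -0.012016·15.0961 = 0.2979  (Lockheed)
  w_6 = 0.188327·1.7790 + -0.012016·17.1476 = 0.1290  (Raytheon)
Σw_i=1.0000  μᵀw=0.1510
σ²=wᵀΣw=λ₁·μ_p+λ₂ = 0.188327·0.151 + -0.012016 = 0.016421 ≈ 0.0164

-0.0221


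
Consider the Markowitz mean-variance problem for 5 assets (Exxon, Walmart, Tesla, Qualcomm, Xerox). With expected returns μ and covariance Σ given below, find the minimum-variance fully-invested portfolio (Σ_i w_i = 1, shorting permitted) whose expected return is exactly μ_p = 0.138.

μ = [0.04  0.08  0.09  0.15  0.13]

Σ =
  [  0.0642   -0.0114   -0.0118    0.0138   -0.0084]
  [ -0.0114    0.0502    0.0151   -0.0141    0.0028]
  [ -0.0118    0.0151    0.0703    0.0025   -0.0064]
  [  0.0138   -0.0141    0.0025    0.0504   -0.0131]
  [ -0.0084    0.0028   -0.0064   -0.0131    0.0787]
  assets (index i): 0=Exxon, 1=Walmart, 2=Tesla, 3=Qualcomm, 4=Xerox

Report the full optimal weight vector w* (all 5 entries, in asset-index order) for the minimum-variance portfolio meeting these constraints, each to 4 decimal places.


-0.0989  0.2048  0.0478  0.5625  0.2838

p=Σ⁻¹μ = [0.6742  2.4717  0.9355  4.0572  2.3873]
q=Σ⁻¹𝟙 = [19.5001  26.9268  12.5269  26.4160  19.2456]
a=μᵀp=1.227827  b=𝟙ᵀp=10.525886  c=𝟙ᵀq=104.615258  D=ac−b²=17.655204
λ₁=(c·0.138−b)/D = (104.615258·0.138−10.525886)/17.655204 = 0.221522
λ₂=(a−b·0.138)/D = (1.227827−10.525886·0.138)/17.655204 = -0.012730
w* = 0.221522·p + -0.012730·q:
  w_0 = 0.221522·0.6742 + -0.012730·19.5001 = -0.0989  (Exxon)
  w_1 = 0.221522·2.4717 + -0.012730·26.9268 = 0.2048  (Walmart)
  w_2 = 0.221522·0.9355 + -0.012730·12.5269 = 0.0478  (Tesla)
  w_3 = 0.221522·4.0572 + -0.012730·26.4160 = 0.5625  (Qualcomm)
  w_4 = 0.221522·2.3873 + -0.012730·19.2456 = 0.2838  (Xerox)
Σw_i=1.0000  μᵀw=0.1380
σ²=wᵀΣw=λ₁·μ_p+λ₂ = 0.221522·0.138 + -0.012730 = 0.017840 ≈ 0.0178
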